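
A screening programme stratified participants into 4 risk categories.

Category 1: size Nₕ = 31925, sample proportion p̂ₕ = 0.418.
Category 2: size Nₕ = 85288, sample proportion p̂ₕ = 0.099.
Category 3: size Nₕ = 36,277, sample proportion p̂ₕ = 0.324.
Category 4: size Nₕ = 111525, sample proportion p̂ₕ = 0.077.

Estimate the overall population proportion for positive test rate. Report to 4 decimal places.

0.1590

N = 31925 + 85288 + 36277 + 111525 = 265015.
Overall proportion = Σ (Nₕ/N)·p̂ₕ.
Σ Nₕp̂ₕ = 13344.65 + 8443.512 + 11753.748 + 8587.425 = 42129.335.
42129.335 / 265015 = 0.158970... → 0.1590.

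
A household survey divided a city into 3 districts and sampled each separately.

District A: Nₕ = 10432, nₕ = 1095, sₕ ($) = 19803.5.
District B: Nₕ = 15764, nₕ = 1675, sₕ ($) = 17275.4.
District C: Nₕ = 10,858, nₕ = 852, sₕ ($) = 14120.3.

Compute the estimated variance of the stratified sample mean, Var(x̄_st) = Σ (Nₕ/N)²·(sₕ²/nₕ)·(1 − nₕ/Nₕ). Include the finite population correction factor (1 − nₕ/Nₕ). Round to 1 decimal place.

72747.6

N = 37054; Wₕ = Nₕ/N.
district A: (10432/37054)²·19803.5²/1095·(1 − 1095/10432) = 25408.2368
district B: (15764/37054)²·17275.4²/1675·(1 − 1675/15764) = 28821.5819
district C: (10858/37054)²·14120.3²/852·(1 − 852/10858) = 18517.7576
Sum = 72747.5763 → 72747.6.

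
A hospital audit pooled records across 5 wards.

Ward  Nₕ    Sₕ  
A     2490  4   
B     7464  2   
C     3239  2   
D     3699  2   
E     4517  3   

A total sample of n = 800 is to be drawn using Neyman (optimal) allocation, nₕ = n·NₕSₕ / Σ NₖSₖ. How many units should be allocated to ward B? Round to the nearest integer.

Σ NₕSₕ = 2490·4 + 7464·2 + 3239·2 + 3699·2 + 4517·3 = 52315.
Share for B: 14928/52315 = 0.28535.
n_B = 800 × 0.28535 = 228.279... → 228.

228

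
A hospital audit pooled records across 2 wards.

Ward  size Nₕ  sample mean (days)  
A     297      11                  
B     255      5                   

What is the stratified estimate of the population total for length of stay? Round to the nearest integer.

Estimate total by summing Nₕ·x̄ₕ over strata.
297·11 + 255·5 = 3267 + 1275 = 4542.

4542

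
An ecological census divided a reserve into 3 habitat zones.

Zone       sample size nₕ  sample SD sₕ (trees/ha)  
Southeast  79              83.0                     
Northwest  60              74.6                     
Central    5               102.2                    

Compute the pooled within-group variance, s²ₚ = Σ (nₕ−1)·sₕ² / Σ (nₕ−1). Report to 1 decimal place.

6435.9

Southeast: (79−1)·83.0² = 78·6889 = 537342
Northwest: (60−1)·74.6² = 59·5565.16 = 328344.44
Central: (5−1)·102.2² = 4·10444.84 = 41779.36
Numerator = 907465.8; denominator = Σ(nₕ−1) = 141.
s²ₚ = 907465.8/141 = 6435.928... → 6435.9.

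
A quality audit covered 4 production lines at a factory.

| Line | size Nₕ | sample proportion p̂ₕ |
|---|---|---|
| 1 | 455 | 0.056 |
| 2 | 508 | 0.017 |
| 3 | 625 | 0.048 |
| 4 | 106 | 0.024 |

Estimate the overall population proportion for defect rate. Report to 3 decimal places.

N = 455 + 508 + 625 + 106 = 1694.
Overall proportion = Σ (Nₕ/N)·p̂ₕ.
Σ Nₕp̂ₕ = 25.48 + 8.636 + 30 + 2.544 = 66.66.
66.66 / 1694 = 0.03935... → 0.039.

0.039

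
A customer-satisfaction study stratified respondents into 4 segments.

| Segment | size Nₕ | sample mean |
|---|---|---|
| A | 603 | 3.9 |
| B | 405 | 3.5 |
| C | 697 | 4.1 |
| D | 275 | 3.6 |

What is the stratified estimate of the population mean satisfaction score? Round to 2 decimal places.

N = 603 + 405 + 697 + 275 = 1980.
The stratified mean weights each stratum mean by its population share Nₕ/N.
Σ Nₕx̄ₕ = 603·3.9 + 405·3.5 + 697·4.1 + 275·3.6 = 2351.7 + 1417.5 + 2857.7 + 990 = 7616.9.
Divide by N: 7616.9 / 1980 = 3.8469... → 3.85.

3.85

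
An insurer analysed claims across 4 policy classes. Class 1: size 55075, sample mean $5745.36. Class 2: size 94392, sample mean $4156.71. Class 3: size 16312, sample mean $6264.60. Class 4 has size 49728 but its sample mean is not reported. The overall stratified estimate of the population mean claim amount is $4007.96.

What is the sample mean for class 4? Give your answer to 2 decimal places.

N = 55075 + 94392 + 16312 + 49728 = 215507.
Overall total = μ·N = 4007.96·215507 = 863743435.72.
Subtract the known strata: 55075·5745.36 + 94392·4156.71 + 16312·6264.60 = 810974027.52.
Remaining total for class 4: 863743435.72 − 810974027.52 = 52769408.2.
Divide by its size: 52769408.2 / 49728 = 1061.1609... → 1061.16.

1061.16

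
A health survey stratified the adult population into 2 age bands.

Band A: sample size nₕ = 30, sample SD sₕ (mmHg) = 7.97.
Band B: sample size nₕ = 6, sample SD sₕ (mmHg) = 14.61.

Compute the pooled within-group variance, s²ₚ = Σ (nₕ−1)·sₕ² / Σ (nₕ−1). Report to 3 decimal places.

85.570

Degrees of freedom: 29 + 5 = 34.
Σ(nₕ−1)sₕ² = 29·63.5209 + 5·213.4521 = 2909.3666.
s²ₚ = 2909.3666 / 34 = 85.56961... → 85.570.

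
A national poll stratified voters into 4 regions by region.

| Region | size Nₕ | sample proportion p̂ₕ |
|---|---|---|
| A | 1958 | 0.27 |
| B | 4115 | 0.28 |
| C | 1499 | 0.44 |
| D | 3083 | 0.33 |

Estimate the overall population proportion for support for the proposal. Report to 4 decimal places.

0.3151

N = 1958 + 4115 + 1499 + 3083 = 10655.
Overall proportion = Σ (Nₕ/N)·p̂ₕ.
Σ Nₕp̂ₕ = 528.66 + 1152.2 + 659.56 + 1017.39 = 3357.81.
3357.81 / 10655 = 0.315139... → 0.3151.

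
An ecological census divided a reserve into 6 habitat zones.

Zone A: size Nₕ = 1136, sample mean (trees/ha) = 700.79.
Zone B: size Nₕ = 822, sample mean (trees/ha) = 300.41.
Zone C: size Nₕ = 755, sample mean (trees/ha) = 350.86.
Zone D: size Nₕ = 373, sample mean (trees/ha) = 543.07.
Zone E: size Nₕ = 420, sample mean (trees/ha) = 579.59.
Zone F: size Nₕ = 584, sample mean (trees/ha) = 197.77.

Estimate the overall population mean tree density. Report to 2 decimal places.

457.07

x̄_st = (Σ Nₕx̄ₕ) / (Σ Nₕ) = (1136·700.79 + 822·300.41 + 755·350.86 + 373·543.07 + 420·579.59 + 584·197.77) / 4090
= 1869424.35 / 4090 = 457.0720... → 457.07.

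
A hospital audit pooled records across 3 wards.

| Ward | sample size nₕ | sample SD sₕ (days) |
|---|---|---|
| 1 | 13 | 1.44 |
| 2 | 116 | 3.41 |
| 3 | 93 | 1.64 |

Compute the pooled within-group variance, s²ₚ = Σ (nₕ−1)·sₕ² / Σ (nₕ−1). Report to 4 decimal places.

7.3496

Degrees of freedom: 12 + 115 + 92 = 219.
Σ(nₕ−1)sₕ² = 12·2.0736 + 115·11.6281 + 92·2.6896 = 1609.5579.
s²ₚ = 1609.5579 / 219 = 7.349579... → 7.3496.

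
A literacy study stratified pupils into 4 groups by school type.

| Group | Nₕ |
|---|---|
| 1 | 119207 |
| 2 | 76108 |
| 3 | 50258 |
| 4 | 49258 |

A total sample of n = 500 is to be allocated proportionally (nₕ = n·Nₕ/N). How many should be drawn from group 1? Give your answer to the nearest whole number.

202

N = 119207 + 76108 + 50258 + 49258 = 294831.
n_1 = 500·119207/294831 = 202.162... → 202.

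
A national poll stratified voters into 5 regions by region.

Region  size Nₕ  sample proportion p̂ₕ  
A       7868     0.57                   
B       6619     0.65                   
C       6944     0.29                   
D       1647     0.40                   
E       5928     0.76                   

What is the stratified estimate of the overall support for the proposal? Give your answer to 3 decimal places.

Wₕ = Nₕ/N with N = 29006: 0.2713, 0.2282, 0.2394, 0.0568, 0.2044.
p̂_st = 0.2713·0.57 + 0.2282·0.65 + 0.2394·0.29 + 0.0568·0.40 + 0.2044·0.76 ≈ 0.55040... → 0.550.

0.550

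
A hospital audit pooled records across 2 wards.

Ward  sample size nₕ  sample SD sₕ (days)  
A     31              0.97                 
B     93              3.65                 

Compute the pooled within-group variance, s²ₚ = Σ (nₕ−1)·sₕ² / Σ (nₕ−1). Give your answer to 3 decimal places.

A: (31−1)·0.97² = 30·0.9409 = 28.227
B: (93−1)·3.65² = 92·13.3225 = 1225.67
Numerator = 1253.897; denominator = Σ(nₕ−1) = 122.
s²ₚ = 1253.897/122 = 10.27784... → 10.278.

10.278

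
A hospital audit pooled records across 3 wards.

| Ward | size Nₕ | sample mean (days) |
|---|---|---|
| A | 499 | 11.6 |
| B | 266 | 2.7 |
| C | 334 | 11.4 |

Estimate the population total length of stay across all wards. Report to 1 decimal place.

Population total = Σ Nₕ·x̄ₕ (each stratum's size times its mean).
499·11.6 + 266·2.7 + 334·11.4 = 5788.4 + 718.2 + 3807.6 = 10314.2.

10314.2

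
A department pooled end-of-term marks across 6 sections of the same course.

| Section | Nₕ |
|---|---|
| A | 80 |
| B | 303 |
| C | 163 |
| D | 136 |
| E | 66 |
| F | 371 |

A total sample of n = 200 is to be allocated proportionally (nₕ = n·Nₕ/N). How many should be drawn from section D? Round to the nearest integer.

Share of section D = 136/1119 = 0.12154.
Allocate 200 × 0.12154 = 24.307... → 24.

24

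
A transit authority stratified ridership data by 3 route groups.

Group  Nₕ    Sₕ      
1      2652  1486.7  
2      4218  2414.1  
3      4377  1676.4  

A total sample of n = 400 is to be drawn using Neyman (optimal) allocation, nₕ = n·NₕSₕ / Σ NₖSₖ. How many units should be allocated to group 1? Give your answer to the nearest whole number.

73

1: NₕSₕ = 2652·1486.7 = 3942728.4
2: NₕSₕ = 4218·2414.1 = 10182673.8
3: NₕSₕ = 4377·1676.4 = 7337602.8
Σ NₕSₕ = 21463005.
n_1 = 400·3942728.4/21463005 = 73.480... → 73.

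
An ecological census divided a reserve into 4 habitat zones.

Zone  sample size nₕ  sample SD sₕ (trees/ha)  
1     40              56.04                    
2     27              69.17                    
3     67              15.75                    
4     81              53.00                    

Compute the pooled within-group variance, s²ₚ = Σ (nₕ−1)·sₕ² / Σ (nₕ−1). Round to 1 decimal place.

2312.6

1: (40−1)·56.04² = 39·3140.4816 = 122478.7824
2: (27−1)·69.17² = 26·4784.4889 = 124396.7114
3: (67−1)·15.75² = 66·248.0625 = 16372.125
4: (81−1)·53.00² = 80·2809 = 224720
Numerator = 487967.6188; denominator = Σ(nₕ−1) = 211.
s²ₚ = 487967.6188/211 = 2312.643... → 2312.6.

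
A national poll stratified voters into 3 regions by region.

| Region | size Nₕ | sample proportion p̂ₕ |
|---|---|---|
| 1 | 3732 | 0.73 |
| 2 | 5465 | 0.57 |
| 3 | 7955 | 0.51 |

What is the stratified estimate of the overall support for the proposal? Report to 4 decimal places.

0.5770

N = 3732 + 5465 + 7955 = 17152.
Overall proportion = Σ (Nₕ/N)·p̂ₕ.
Σ Nₕp̂ₕ = 2724.36 + 3115.05 + 4057.05 = 9896.46.
9896.46 / 17152 = 0.576986... → 0.5770.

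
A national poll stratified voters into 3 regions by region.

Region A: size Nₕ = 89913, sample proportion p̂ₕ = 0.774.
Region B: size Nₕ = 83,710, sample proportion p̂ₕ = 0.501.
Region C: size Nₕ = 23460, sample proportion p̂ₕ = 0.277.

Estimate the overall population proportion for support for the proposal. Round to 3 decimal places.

0.599

N = 89913 + 83710 + 23460 = 197083.
Overall proportion = Σ (Nₕ/N)·p̂ₕ.
Σ Nₕp̂ₕ = 69592.662 + 41938.71 + 6498.42 = 118029.792.
118029.792 / 197083 = 0.59888... → 0.599.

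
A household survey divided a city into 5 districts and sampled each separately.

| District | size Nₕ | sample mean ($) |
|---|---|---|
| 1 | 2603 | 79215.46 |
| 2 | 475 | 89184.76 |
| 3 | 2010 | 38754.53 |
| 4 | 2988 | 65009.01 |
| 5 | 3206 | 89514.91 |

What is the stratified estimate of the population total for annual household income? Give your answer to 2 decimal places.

807688932.02

Estimate total by summing Nₕ·x̄ₕ over strata.
2603·79215.46 + 475·89184.76 + 2010·38754.53 + 2988·65009.01 + 3206·89514.91 = 206197842.38 + 42362761 + 77896605.3 + 194246921.88 + 286984801.46 = 807688932.02.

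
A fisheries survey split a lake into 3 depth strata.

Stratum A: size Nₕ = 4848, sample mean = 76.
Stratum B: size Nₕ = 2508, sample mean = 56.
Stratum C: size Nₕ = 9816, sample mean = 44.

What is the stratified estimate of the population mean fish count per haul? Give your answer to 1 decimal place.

54.8

N = 4848 + 2508 + 9816 = 17172.
Overall mean = Σ (Nₕ/N)·x̄ₕ — weight by population share, not a simple average.
Σ Nₕx̄ₕ = 4848·76 + 2508·56 + 9816·44 = 368448 + 140448 + 431904 = 940800.
Divide by N: 940800 / 17172 = 54.787... → 54.8.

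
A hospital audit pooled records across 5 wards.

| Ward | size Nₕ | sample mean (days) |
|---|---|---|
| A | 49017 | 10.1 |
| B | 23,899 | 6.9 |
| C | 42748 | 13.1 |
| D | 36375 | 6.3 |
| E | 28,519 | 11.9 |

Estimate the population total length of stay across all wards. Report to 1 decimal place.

A: 49017·10.1 = 495071.7
B: 23899·6.9 = 164903.1
C: 42748·13.1 = 559998.8
D: 36375·6.3 = 229162.5
E: 28519·11.9 = 339376.1
τ̂ = Σ Nₕx̄ₕ = 1788512.2.

1788512.2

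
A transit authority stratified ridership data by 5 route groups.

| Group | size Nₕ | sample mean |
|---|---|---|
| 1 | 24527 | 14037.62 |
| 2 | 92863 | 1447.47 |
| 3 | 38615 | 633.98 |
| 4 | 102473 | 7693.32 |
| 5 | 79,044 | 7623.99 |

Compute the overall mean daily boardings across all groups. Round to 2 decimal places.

N = 337522; weights Wₕ = Nₕ/N = (0.0727, 0.2751, 0.1144, 0.3036, 0.2342).
x̄_st = Σ Wₕ·x̄ₕ = 0.0727·14037.62 + 0.2751·1447.47 + 0.1144·633.98 + 0.3036·7693.32 + 0.2342·7623.99 ≈ 5612.0386...
→ 5612.04.

5612.04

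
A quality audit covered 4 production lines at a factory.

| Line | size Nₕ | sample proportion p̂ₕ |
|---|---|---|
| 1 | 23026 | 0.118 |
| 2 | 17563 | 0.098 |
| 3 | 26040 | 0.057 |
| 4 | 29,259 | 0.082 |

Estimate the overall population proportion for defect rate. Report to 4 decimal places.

Wₕ = Nₕ/N with N = 95888: 0.2401, 0.1832, 0.2716, 0.3051.
p̂_st = 0.2401·0.118 + 0.1832·0.098 + 0.2716·0.057 + 0.3051·0.082 ≈ 0.086786... → 0.0868.

0.0868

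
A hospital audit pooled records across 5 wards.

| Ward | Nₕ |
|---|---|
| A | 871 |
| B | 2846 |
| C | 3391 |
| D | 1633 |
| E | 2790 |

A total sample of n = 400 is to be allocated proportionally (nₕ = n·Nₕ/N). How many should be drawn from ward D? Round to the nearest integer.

57

Share of ward D = 1633/11531 = 0.14162.
Allocate 400 × 0.14162 = 56.647... → 57.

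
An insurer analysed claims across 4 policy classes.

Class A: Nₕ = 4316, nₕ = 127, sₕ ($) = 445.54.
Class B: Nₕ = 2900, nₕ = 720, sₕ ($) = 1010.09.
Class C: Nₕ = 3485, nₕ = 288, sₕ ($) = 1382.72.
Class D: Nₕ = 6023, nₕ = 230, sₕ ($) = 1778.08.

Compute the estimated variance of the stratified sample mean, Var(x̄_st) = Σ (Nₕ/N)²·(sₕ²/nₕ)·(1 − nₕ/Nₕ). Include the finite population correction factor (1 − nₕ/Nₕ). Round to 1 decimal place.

N = 16724; Wₕ = Nₕ/N.
class A: (4316/16724)²·445.54²/127·(1 − 127/4316) = 101.0372
class B: (2900/16724)²·1010.09²/720·(1 − 720/2900) = 32.0304
class C: (3485/16724)²·1382.72²/288·(1 − 288/3485) = 264.4485
class D: (6023/16724)²·1778.08²/230·(1 − 230/6023) = 1714.7896
Sum = 2112.3056 → 2112.3.

2112.3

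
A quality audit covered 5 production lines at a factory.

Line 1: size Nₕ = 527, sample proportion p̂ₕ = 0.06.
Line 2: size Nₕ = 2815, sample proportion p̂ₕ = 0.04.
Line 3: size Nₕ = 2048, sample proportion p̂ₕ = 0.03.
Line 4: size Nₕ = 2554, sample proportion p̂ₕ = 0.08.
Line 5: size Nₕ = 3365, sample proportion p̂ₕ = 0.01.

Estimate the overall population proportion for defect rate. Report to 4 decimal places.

0.0392

Wₕ = Nₕ/N with N = 11309: 0.0466, 0.2489, 0.1811, 0.2258, 0.2976.
p̂_st = 0.0466·0.06 + 0.2489·0.04 + 0.1811·0.03 + 0.2258·0.08 + 0.2976·0.01 ≈ 0.039228... → 0.0392.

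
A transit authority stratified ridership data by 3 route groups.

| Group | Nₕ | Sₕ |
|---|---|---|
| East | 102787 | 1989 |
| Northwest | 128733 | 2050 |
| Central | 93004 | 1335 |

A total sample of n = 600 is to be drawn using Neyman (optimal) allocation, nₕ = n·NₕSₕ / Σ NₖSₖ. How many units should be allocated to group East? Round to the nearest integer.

207

Σ NₕSₕ = 102787·1989 + 128733·2050 + 93004·1335 = 592506333.
Share for East: 204443343/592506333 = 0.34505.
n_East = 600 × 0.34505 = 207.029... → 207.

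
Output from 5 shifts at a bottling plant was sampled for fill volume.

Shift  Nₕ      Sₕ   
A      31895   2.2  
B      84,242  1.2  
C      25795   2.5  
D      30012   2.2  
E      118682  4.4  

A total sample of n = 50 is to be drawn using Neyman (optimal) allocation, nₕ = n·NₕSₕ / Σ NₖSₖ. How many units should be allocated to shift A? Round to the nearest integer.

4

Σ NₕSₕ = 31895·2.2 + 84242·1.2 + 25795·2.5 + 30012·2.2 + 118682·4.4 = 823974.1.
Share for A: 70169/823974.1 = 0.08516.
n_A = 50 × 0.08516 = 4.258... → 4.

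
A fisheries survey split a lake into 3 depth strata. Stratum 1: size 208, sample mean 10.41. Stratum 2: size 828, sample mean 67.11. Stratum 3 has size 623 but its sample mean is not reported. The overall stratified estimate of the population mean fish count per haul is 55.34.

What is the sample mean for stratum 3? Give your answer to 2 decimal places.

54.70

N = 208 + 828 + 623 = 1659.
Overall total = μ·N = 55.34·1659 = 91809.06.
Subtract the known strata: 208·10.41 + 828·67.11 = 57732.36.
Remaining total for stratum 3: 91809.06 − 57732.36 = 34076.7.
Divide by its size: 34076.7 / 623 = 54.6978... → 54.70.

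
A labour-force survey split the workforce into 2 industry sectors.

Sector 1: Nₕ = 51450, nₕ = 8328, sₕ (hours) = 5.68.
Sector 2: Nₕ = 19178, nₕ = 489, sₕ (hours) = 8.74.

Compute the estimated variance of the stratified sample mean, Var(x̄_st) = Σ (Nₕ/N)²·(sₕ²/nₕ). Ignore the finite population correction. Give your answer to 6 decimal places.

0.013573

N = 70628. Term for each stratum: Wₕ²sₕ²/nₕ.
Var(x̄_st) = 0.002055762 + 0.011517728 = 0.013573490 → 0.013573.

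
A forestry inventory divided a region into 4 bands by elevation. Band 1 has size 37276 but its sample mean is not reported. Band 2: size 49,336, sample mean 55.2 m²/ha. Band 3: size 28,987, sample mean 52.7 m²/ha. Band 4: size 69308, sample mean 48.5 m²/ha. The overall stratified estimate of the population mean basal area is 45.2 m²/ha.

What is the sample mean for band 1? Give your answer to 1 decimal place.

20.0

Σ Nₕx̄ₕ = N·μ, so 37276·x̄_1 = 184907·45.2 − (49336·55.2 + 28987·52.7 + 69308·48.5).
= 8357796.4 − 7612400.1 = 745396.3.
x̄_1 = 745396.3 / 37276 = 19.997... → 20.0.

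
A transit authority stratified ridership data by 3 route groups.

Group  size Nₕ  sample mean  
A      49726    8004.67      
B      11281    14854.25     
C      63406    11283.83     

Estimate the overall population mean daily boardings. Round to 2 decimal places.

N = 49726 + 11281 + 63406 = 124413.
The stratified mean weights each stratum mean by its population share Nₕ/N.
Σ Nₕx̄ₕ = 49726·8004.67 + 11281·14854.25 + 63406·11283.83 = 398040220.42 + 167570794.25 + 715462524.98 = 1281073539.65.
Divide by N: 1281073539.65 / 124413 = 10296.9428... → 10296.94.

10296.94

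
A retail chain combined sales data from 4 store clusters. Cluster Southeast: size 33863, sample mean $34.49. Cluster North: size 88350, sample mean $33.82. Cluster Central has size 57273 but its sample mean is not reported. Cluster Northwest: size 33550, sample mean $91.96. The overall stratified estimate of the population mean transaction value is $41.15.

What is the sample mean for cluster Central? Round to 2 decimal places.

26.63

Σ Nₕx̄ₕ = N·μ, so 57273·x̄_Central = 213036·41.15 − (33863·34.49 + 88350·33.82 + 33550·91.96).
= 8766431.4 − 7241189.87 = 1525241.53.
x̄_Central = 1525241.53 / 57273 = 26.6311... → 26.63.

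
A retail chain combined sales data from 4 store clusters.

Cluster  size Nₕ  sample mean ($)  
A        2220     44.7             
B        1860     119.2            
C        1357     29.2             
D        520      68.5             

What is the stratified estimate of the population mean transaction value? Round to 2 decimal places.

66.51

x̄_st = (Σ Nₕx̄ₕ) / (Σ Nₕ) = (2220·44.7 + 1860·119.2 + 1357·29.2 + 520·68.5) / 5957
= 396190.4 / 5957 = 66.5084... → 66.51.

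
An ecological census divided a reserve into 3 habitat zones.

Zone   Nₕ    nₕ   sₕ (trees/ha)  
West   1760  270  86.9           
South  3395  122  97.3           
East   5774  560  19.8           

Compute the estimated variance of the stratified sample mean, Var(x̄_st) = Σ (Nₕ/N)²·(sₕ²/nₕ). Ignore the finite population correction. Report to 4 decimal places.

8.4091

N = 10929. Term for each stratum: Wₕ²sₕ²/nₕ.
Var(x̄_st) = 0.7253377 + 7.4883228 + 0.1954047 = 8.4090652 → 8.4091.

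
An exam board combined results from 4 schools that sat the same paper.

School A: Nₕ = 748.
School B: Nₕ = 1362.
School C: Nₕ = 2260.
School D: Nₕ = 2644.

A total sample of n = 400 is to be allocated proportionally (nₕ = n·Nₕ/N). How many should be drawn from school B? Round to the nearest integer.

Share of school B = 1362/7014 = 0.19418.
Allocate 400 × 0.19418 = 77.673... → 78.

78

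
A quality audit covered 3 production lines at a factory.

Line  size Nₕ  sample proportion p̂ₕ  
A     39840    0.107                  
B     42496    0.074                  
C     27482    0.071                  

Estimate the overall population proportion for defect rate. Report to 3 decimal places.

0.085

N = 39840 + 42496 + 27482 = 109818.
Overall proportion = Σ (Nₕ/N)·p̂ₕ.
Σ Nₕp̂ₕ = 4262.88 + 3144.704 + 1951.222 = 9358.806.
9358.806 / 109818 = 0.08522... → 0.085.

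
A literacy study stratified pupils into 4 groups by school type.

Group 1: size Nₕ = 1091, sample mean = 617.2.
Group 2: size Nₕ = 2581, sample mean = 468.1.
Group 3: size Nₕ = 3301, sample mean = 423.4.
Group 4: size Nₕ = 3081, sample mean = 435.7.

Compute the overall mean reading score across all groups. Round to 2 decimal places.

N = 10054; weights Wₕ = Nₕ/N = (0.1085, 0.2567, 0.3283, 0.3064).
x̄_st = Σ Wₕ·x̄ₕ = 0.1085·617.2 + 0.2567·468.1 + 0.3283·423.4 + 0.3064·435.7 ≈ 459.6744...
→ 459.67.

459.67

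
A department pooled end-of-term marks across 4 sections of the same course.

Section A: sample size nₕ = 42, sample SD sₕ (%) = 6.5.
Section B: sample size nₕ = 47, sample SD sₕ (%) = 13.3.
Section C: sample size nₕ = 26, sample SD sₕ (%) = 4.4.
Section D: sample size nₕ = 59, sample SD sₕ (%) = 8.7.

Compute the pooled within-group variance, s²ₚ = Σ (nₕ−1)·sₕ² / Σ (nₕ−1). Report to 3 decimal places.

Degrees of freedom: 41 + 46 + 25 + 58 = 170.
Σ(nₕ−1)sₕ² = 41·42.25 + 46·176.89 + 25·19.36 + 58·75.69 = 14743.21.
s²ₚ = 14743.21 / 170 = 86.72476... → 86.725.

86.725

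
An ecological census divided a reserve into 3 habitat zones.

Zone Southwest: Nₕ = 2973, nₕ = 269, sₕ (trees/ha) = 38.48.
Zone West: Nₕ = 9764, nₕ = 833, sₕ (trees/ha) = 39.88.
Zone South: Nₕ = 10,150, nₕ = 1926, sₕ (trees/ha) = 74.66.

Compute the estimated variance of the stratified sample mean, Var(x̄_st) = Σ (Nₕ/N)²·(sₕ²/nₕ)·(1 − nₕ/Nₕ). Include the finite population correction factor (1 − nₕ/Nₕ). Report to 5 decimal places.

N = 22887. Term for each stratum: Wₕ²sₕ²/nₕ·(1−nₕ/Nₕ).
Var(x̄_st) = 0.08447763 + 0.31784503 + 0.46120191 = 0.86352456 → 0.86352.

0.86352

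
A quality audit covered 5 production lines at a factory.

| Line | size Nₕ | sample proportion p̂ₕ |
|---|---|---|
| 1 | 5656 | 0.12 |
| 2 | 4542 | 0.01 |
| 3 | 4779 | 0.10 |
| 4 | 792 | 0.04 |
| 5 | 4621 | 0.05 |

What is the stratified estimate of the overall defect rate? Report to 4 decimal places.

0.0718

Wₕ = Nₕ/N with N = 20390: 0.2774, 0.2228, 0.2344, 0.0388, 0.2266.
p̂_st = 0.2774·0.12 + 0.2228·0.01 + 0.2344·0.10 + 0.0388·0.04 + 0.2266·0.05 ≈ 0.071838... → 0.0718.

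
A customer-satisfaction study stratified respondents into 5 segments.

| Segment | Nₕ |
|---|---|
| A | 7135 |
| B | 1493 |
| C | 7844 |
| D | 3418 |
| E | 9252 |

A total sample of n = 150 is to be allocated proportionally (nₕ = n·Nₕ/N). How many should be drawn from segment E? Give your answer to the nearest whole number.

48

N = 7135 + 1493 + 7844 + 3418 + 9252 = 29142.
n_E = 150·9252/29142 = 47.622... → 48.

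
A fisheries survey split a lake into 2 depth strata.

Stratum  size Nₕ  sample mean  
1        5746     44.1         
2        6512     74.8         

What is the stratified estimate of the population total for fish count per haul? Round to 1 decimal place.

740496.2

Estimate total by summing Nₕ·x̄ₕ over strata.
5746·44.1 + 6512·74.8 = 253398.6 + 487097.6 = 740496.2.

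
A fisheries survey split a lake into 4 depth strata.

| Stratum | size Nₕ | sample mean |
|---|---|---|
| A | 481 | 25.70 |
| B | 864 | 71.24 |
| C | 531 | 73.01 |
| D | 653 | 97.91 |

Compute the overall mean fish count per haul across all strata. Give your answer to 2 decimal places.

69.84

x̄_st = (Σ Nₕx̄ₕ) / (Σ Nₕ) = (481·25.70 + 864·71.24 + 531·73.01 + 653·97.91) / 2529
= 176616.6 / 2529 = 69.8365... → 69.84.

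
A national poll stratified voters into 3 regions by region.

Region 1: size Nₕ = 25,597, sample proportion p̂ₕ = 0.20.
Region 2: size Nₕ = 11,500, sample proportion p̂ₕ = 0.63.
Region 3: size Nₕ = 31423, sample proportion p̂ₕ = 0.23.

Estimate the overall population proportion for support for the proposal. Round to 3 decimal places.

N = 25597 + 11500 + 31423 = 68520.
Overall proportion = Σ (Nₕ/N)·p̂ₕ.
Σ Nₕp̂ₕ = 5119.4 + 7245 + 7227.29 = 19591.69.
19591.69 / 68520 = 0.28593... → 0.286.

0.286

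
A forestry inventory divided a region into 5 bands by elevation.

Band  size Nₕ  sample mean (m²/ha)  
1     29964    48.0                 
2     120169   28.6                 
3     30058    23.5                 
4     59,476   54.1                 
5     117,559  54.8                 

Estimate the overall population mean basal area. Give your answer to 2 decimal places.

42.67

N = 29964 + 120169 + 30058 + 59476 + 117559 = 357226.
Weight each subgroup mean by Nₕ/N and sum.
Σ Nₕx̄ₕ = 29964·48.0 + 120169·28.6 + 30058·23.5 + 59476·54.1 + 117559·54.8 = 1438272 + 3436833.4 + 706363 + 3217651.6 + 6442233.2 = 15241353.2.
Divide by N: 15241353.2 / 357226 = 42.6659... → 42.67.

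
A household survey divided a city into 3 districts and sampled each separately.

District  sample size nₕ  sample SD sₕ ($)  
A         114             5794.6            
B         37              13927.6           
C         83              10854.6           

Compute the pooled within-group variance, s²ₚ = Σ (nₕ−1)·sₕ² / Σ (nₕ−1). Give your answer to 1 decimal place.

88480027.9

A: (114−1)·5794.6² = 113·33577389.16 = 3794244975.08
B: (37−1)·13927.6² = 36·193978041.76 = 6983209503.36
C: (83−1)·10854.6² = 82·117822341.16 = 9661431975.12
Numerator = 20438886453.56; denominator = Σ(nₕ−1) = 231.
s²ₚ = 20438886453.56/231 = 88480027.937... → 88480027.9.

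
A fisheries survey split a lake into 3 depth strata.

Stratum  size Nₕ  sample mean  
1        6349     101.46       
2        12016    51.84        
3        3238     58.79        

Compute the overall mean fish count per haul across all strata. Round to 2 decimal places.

x̄_st = (Σ Nₕx̄ₕ) / (Σ Nₕ) = (6349·101.46 + 12016·51.84 + 3238·58.79) / 21603
= 1457441 / 21603 = 67.4648... → 67.46.

67.46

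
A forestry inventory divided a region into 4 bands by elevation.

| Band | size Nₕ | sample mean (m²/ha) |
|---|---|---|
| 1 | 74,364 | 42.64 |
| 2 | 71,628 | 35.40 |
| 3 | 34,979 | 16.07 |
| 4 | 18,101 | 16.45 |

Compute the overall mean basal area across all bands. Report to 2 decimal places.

32.98

N = 199072; weights Wₕ = Nₕ/N = (0.3736, 0.3598, 0.1757, 0.0909).
x̄_st = Σ Wₕ·x̄ₕ = 0.3736·42.64 + 0.3598·35.40 + 0.1757·16.07 + 0.0909·16.45 ≈ 32.9850...
→ 32.98.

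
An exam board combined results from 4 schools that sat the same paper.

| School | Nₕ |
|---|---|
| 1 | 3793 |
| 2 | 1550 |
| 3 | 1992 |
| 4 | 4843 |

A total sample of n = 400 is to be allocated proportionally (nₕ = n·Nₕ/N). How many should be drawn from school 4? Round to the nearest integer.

Share of school 4 = 4843/12178 = 0.39768.
Allocate 400 × 0.39768 = 159.074... → 159.

159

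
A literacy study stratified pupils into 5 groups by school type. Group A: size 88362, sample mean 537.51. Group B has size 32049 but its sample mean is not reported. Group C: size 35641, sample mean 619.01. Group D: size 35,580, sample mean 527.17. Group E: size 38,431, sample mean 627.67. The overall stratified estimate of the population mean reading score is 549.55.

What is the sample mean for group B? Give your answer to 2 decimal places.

436.67

Σ Nₕx̄ₕ = N·μ, so 32049·x̄_B = 230063·549.55 − (88362·537.51 + 35641·619.01 + 35580·527.17 + 38431·627.67).
= 126431121.65 − 112436288.4 = 13994833.25.
x̄_B = 13994833.25 / 32049 = 436.6699... → 436.67.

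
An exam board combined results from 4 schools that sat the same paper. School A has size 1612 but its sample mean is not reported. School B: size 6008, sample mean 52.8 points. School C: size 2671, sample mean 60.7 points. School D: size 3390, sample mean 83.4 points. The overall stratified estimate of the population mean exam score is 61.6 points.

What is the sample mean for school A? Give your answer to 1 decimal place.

Σ Nₕx̄ₕ = N·μ, so 1612·x̄_A = 13681·61.6 − (6008·52.8 + 2671·60.7 + 3390·83.4).
= 842749.6 − 762078.1 = 80671.5.
x̄_A = 80671.5 / 1612 = 50.044... → 50.0.

50.0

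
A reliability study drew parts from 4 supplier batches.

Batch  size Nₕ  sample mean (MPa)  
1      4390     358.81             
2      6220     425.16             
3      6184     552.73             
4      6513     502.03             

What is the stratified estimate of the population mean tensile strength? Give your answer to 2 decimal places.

467.99

N = 4390 + 6220 + 6184 + 6513 = 23307.
The stratified mean weights each stratum mean by its population share Nₕ/N.
Σ Nₕx̄ₕ = 4390·358.81 + 6220·425.16 + 6184·552.73 + 6513·502.03 = 1575175.9 + 2644495.2 + 3418082.32 + 3269721.39 = 10907474.81.
Divide by N: 10907474.81 / 23307 = 467.9914... → 467.99.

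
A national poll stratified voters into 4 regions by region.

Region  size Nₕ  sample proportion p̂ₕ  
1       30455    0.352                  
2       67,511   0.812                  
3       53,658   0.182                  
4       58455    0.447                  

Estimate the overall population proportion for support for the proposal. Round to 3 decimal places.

N = 30455 + 67511 + 53658 + 58455 = 210079.
Overall proportion = Σ (Nₕ/N)·p̂ₕ.
Σ Nₕp̂ₕ = 10720.16 + 54818.932 + 9765.756 + 26129.385 = 101434.233.
101434.233 / 210079 = 0.48284... → 0.483.

0.483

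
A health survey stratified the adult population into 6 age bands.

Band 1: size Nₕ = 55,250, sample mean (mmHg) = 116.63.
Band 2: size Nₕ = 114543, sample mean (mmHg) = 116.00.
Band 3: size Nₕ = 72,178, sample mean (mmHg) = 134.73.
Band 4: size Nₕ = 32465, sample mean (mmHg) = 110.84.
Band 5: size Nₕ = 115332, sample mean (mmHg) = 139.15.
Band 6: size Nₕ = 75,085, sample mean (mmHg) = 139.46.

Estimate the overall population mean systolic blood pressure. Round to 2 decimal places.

128.16

x̄_st = (Σ Nₕx̄ₕ) / (Σ Nₕ) = (55250·116.63 + 114543·116.00 + 72178·134.73 + 32465·110.84 + 115332·139.15 + 75085·139.46) / 464853
= 59573559.94 / 464853 = 128.1557... → 128.16.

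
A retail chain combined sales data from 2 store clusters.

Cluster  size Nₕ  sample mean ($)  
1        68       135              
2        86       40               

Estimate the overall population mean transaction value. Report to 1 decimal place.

81.9

N = 68 + 86 = 154.
Overall mean = Σ (Nₕ/N)·x̄ₕ — weight by population share, not a simple average.
Σ Nₕx̄ₕ = 68·135 + 86·40 = 9180 + 3440 = 12620.
Divide by N: 12620 / 154 = 81.948... → 81.9.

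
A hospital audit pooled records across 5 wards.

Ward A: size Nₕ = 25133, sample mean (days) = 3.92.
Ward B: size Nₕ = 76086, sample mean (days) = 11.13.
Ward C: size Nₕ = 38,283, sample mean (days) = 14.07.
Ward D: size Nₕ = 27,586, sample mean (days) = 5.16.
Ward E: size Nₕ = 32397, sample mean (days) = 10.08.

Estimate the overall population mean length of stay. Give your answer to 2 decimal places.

N = 199485; weights Wₕ = Nₕ/N = (0.1260, 0.3814, 0.1919, 0.1383, 0.1624).
x̄_st = Σ Wₕ·x̄ₕ = 0.1260·3.92 + 0.3814·11.13 + 0.1919·14.07 + 0.1383·5.16 + 0.1624·10.08 ≈ 9.7897...
→ 9.79.

9.79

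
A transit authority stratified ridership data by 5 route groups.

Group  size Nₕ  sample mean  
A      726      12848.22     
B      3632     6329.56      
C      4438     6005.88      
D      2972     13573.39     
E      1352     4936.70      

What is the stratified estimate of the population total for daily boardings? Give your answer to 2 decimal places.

Population total = Σ Nₕ·x̄ₕ (each stratum's size times its mean).
726·12848.22 + 3632·6329.56 + 4438·6005.88 + 2972·13573.39 + 1352·4936.70 = 9327807.72 + 22988961.92 + 26654095.44 + 40340115.08 + 6674418.4 = 105985398.56.

105985398.56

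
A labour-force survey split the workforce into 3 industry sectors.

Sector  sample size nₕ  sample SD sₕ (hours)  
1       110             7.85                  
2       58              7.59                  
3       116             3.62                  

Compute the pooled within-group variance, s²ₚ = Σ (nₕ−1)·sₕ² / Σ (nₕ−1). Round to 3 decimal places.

Degrees of freedom: 109 + 57 + 115 = 281.
Σ(nₕ−1)sₕ² = 109·61.6225 + 57·57.6081 + 115·13.1044 = 11507.5202.
s²ₚ = 11507.5202 / 281 = 40.95203... → 40.952.

40.952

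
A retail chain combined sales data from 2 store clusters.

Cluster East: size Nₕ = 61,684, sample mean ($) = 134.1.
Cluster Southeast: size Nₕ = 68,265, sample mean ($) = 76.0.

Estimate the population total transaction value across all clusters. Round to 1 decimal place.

East: 61684·134.1 = 8271824.4
Southeast: 68265·76.0 = 5188140
τ̂ = Σ Nₕx̄ₕ = 13459964.4.

13459964.4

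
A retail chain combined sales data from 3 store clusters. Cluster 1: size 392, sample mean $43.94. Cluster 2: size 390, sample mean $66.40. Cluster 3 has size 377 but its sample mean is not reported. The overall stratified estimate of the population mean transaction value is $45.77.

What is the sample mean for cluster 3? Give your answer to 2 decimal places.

26.33

N = 392 + 390 + 377 = 1159.
Overall total = μ·N = 45.77·1159 = 53047.43.
Subtract the known strata: 392·43.94 + 390·66.40 = 43120.48.
Remaining total for cluster 3: 53047.43 − 43120.48 = 9926.95.
Divide by its size: 9926.95 / 377 = 26.3314... → 26.33.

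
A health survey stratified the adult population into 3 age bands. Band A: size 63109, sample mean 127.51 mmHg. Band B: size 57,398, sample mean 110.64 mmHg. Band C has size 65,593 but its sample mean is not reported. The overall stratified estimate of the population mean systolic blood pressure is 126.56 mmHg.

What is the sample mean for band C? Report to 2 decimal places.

139.58

Σ Nₕx̄ₕ = N·μ, so 65593·x̄_C = 186100·126.56 − (63109·127.51 + 57398·110.64).
= 23552816 − 14397543.31 = 9155272.69.
x̄_C = 9155272.69 / 65593 = 139.5770... → 139.58.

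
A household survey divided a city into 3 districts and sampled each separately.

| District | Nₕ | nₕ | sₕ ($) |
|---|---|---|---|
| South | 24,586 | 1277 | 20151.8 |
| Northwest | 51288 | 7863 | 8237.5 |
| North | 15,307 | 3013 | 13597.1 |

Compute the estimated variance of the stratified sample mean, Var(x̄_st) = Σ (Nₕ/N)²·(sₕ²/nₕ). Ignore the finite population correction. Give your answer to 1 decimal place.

27580.5

N = 91181. Term for each stratum: Wₕ²sₕ²/nₕ.
Var(x̄_st) = 23120.8526 + 2730.3945 + 1729.2784 = 27580.5255 → 27580.5.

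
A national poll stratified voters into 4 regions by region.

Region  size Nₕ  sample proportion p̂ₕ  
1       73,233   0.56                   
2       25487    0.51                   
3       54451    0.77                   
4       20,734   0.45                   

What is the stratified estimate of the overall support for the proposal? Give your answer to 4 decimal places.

0.6053

Wₕ = Nₕ/N with N = 173905: 0.4211, 0.1466, 0.3131, 0.1192.
p̂_st = 0.4211·0.56 + 0.1466·0.51 + 0.3131·0.77 + 0.1192·0.45 ≈ 0.605310... → 0.6053.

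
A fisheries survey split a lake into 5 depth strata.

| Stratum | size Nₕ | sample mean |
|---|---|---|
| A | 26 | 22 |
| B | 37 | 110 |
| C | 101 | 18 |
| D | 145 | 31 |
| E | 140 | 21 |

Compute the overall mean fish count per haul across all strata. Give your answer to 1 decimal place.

N = 449; weights Wₕ = Nₕ/N = (0.0579, 0.0824, 0.2249, 0.3229, 0.3118).
x̄_st = Σ Wₕ·x̄ₕ = 0.0579·22 + 0.0824·110 + 0.2249·18 + 0.3229·31 + 0.3118·21 ≈ 30.947...
→ 30.9.

30.9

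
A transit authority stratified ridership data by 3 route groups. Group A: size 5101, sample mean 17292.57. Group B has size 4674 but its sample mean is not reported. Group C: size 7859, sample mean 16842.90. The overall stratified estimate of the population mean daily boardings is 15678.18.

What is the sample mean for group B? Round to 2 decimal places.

Σ Nₕx̄ₕ = N·μ, so 4674·x̄_B = 17634·15678.18 − (5101·17292.57 + 7859·16842.90).
= 276469026.12 − 220577750.67 = 55891275.45.
x̄_B = 55891275.45 / 4674 = 11957.9109... → 11957.91.

11957.91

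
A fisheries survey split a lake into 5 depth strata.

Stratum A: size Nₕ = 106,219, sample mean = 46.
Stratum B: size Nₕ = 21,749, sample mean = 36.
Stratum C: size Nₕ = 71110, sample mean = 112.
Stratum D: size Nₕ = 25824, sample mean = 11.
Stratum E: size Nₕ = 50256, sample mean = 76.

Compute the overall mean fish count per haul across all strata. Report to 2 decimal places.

N = 106219 + 21749 + 71110 + 25824 + 50256 = 275158.
The stratified mean weights each stratum mean by its population share Nₕ/N.
Σ Nₕx̄ₕ = 106219·46 + 21749·36 + 71110·112 + 25824·11 + 50256·76 = 4886074 + 782964 + 7964320 + 284064 + 3819456 = 17736878.
Divide by N: 17736878 / 275158 = 64.4607... → 64.46.

64.46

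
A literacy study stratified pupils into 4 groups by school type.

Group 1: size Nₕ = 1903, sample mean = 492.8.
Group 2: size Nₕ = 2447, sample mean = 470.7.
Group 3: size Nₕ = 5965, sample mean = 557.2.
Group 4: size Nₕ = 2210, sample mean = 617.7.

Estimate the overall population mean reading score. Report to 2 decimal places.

541.19

x̄_st = (Σ Nₕx̄ₕ) / (Σ Nₕ) = (1903·492.8 + 2447·470.7 + 5965·557.2 + 2210·617.7) / 12525
= 6778416.3 / 12525 = 541.1909... → 541.19.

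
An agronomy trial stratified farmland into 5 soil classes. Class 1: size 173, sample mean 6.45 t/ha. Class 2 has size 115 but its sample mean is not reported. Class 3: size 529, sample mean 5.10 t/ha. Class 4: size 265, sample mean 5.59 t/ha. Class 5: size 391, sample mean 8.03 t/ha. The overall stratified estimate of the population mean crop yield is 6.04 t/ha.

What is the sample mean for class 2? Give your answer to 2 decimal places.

4.02

N = 173 + 115 + 529 + 265 + 391 = 1473.
Overall total = μ·N = 6.04·1473 = 8896.92.
Subtract the known strata: 173·6.45 + 529·5.10 + 265·5.59 + 391·8.03 = 8434.83.
Remaining total for class 2: 8896.92 − 8434.83 = 462.09.
Divide by its size: 462.09 / 115 = 4.0182... → 4.02.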